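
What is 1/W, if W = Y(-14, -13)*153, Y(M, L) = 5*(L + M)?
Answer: -1/20655 ≈ -4.8414e-5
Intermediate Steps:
Y(M, L) = 5*L + 5*M
W = -20655 (W = (5*(-13) + 5*(-14))*153 = (-65 - 70)*153 = -135*153 = -20655)
1/W = 1/(-20655) = -1/20655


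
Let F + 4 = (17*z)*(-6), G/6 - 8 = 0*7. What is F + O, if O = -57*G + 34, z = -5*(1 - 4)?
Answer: -4236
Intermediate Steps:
z = 15 (z = -5*(-3) = 15)
G = 48 (G = 48 + 6*(0*7) = 48 + 6*0 = 48 + 0 = 48)
O = -2702 (O = -57*48 + 34 = -2736 + 34 = -2702)
F = -1534 (F = -4 + (17*15)*(-6) = -4 + 255*(-6) = -4 - 1530 = -1534)
F + O = -1534 - 2702 = -4236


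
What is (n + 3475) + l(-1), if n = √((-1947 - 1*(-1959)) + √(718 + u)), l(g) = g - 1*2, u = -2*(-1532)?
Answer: 3472 + √(12 + √3782) ≈ 3480.6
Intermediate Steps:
u = 3064
l(g) = -2 + g (l(g) = g - 2 = -2 + g)
n = √(12 + √3782) (n = √((-1947 - 1*(-1959)) + √(718 + 3064)) = √((-1947 + 1959) + √3782) = √(12 + √3782) ≈ 8.5731)
(n + 3475) + l(-1) = (√(12 + √3782) + 3475) + (-2 - 1) = (3475 + √(12 + √3782)) - 3 = 3472 + √(12 + √3782)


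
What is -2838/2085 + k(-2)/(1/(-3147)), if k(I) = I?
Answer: 4373384/695 ≈ 6292.6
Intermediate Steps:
-2838/2085 + k(-2)/(1/(-3147)) = -2838/2085 - 2/(1/(-3147)) = -2838*1/2085 - 2/(-1/3147) = -946/695 - 2*(-3147) = -946/695 + 6294 = 4373384/695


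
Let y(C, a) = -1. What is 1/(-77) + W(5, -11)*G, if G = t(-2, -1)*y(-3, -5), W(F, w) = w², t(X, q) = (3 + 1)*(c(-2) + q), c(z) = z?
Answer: 111803/77 ≈ 1452.0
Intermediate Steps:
t(X, q) = -8 + 4*q (t(X, q) = (3 + 1)*(-2 + q) = 4*(-2 + q) = -8 + 4*q)
G = 12 (G = (-8 + 4*(-1))*(-1) = (-8 - 4)*(-1) = -12*(-1) = 12)
1/(-77) + W(5, -11)*G = 1/(-77) + (-11)²*12 = -1/77 + 121*12 = -1/77 + 1452 = 111803/77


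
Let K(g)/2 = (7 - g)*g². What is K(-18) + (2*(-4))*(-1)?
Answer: 16208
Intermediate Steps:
K(g) = 2*g²*(7 - g) (K(g) = 2*((7 - g)*g²) = 2*(g²*(7 - g)) = 2*g²*(7 - g))
K(-18) + (2*(-4))*(-1) = 2*(-18)²*(7 - 1*(-18)) + (2*(-4))*(-1) = 2*324*(7 + 18) - 8*(-1) = 2*324*25 + 8 = 16200 + 8 = 16208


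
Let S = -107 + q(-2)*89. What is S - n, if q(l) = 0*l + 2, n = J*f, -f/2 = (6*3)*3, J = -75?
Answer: -8029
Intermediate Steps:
f = -108 (f = -2*6*3*3 = -36*3 = -2*54 = -108)
n = 8100 (n = -75*(-108) = 8100)
q(l) = 2 (q(l) = 0 + 2 = 2)
S = 71 (S = -107 + 2*89 = -107 + 178 = 71)
S - n = 71 - 1*8100 = 71 - 8100 = -8029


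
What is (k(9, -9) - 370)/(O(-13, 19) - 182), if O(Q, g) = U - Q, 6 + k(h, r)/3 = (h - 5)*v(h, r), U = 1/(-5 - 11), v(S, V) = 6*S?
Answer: -832/541 ≈ -1.5379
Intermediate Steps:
U = -1/16 (U = 1/(-16) = -1/16 ≈ -0.062500)
k(h, r) = -18 + 18*h*(-5 + h) (k(h, r) = -18 + 3*((h - 5)*(6*h)) = -18 + 3*((-5 + h)*(6*h)) = -18 + 3*(6*h*(-5 + h)) = -18 + 18*h*(-5 + h))
O(Q, g) = -1/16 - Q
(k(9, -9) - 370)/(O(-13, 19) - 182) = ((-18 - 90*9 + 18*9²) - 370)/((-1/16 - 1*(-13)) - 182) = ((-18 - 810 + 18*81) - 370)/((-1/16 + 13) - 182) = ((-18 - 810 + 1458) - 370)/(207/16 - 182) = (630 - 370)/(-2705/16) = 260*(-16/2705) = -832/541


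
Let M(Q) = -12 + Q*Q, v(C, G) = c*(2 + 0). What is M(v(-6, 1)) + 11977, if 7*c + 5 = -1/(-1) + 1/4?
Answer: 2345365/196 ≈ 11966.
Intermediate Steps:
c = -15/28 (c = -5/7 + (-1/(-1) + 1/4)/7 = -5/7 + (-1*(-1) + 1*(1/4))/7 = -5/7 + (1 + 1/4)/7 = -5/7 + (1/7)*(5/4) = -5/7 + 5/28 = -15/28 ≈ -0.53571)
v(C, G) = -15/14 (v(C, G) = -15*(2 + 0)/28 = -15/28*2 = -15/14)
M(Q) = -12 + Q**2
M(v(-6, 1)) + 11977 = (-12 + (-15/14)**2) + 11977 = (-12 + 225/196) + 11977 = -2127/196 + 11977 = 2345365/196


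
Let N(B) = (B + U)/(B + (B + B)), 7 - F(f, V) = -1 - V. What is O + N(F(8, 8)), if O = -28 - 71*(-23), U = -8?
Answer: 9631/6 ≈ 1605.2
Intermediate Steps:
F(f, V) = 8 + V (F(f, V) = 7 - (-1 - V) = 7 + (1 + V) = 8 + V)
N(B) = (-8 + B)/(3*B) (N(B) = (B - 8)/(B + (B + B)) = (-8 + B)/(B + 2*B) = (-8 + B)/((3*B)) = (-8 + B)*(1/(3*B)) = (-8 + B)/(3*B))
O = 1605 (O = -28 + 1633 = 1605)
O + N(F(8, 8)) = 1605 + (-8 + (8 + 8))/(3*(8 + 8)) = 1605 + (1/3)*(-8 + 16)/16 = 1605 + (1/3)*(1/16)*8 = 1605 + 1/6 = 9631/6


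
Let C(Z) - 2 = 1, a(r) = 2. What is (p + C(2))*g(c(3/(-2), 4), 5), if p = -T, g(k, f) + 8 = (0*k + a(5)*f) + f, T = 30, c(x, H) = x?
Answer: -189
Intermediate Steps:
C(Z) = 3 (C(Z) = 2 + 1 = 3)
g(k, f) = -8 + 3*f (g(k, f) = -8 + ((0*k + 2*f) + f) = -8 + ((0 + 2*f) + f) = -8 + (2*f + f) = -8 + 3*f)
p = -30 (p = -1*30 = -30)
(p + C(2))*g(c(3/(-2), 4), 5) = (-30 + 3)*(-8 + 3*5) = -27*(-8 + 15) = -27*7 = -189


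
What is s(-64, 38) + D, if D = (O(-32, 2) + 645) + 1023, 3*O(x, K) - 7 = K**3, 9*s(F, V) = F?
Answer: 14993/9 ≈ 1665.9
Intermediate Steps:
s(F, V) = F/9
O(x, K) = 7/3 + K**3/3
D = 1673 (D = ((7/3 + (1/3)*2**3) + 645) + 1023 = ((7/3 + (1/3)*8) + 645) + 1023 = ((7/3 + 8/3) + 645) + 1023 = (5 + 645) + 1023 = 650 + 1023 = 1673)
s(-64, 38) + D = (1/9)*(-64) + 1673 = -64/9 + 1673 = 14993/9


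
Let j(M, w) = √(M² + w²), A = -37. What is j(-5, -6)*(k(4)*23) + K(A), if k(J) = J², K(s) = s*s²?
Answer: -50653 + 368*√61 ≈ -47779.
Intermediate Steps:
K(s) = s³
j(-5, -6)*(k(4)*23) + K(A) = √((-5)² + (-6)²)*(4²*23) + (-37)³ = √(25 + 36)*(16*23) - 50653 = √61*368 - 50653 = 368*√61 - 50653 = -50653 + 368*√61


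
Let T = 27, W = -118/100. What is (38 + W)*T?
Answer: 49707/50 ≈ 994.14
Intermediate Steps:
W = -59/50 (W = -118*1/100 = -59/50 ≈ -1.1800)
(38 + W)*T = (38 - 59/50)*27 = (1841/50)*27 = 49707/50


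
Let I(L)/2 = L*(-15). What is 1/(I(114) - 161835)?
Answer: -1/165255 ≈ -6.0513e-6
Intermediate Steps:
I(L) = -30*L (I(L) = 2*(L*(-15)) = 2*(-15*L) = -30*L)
1/(I(114) - 161835) = 1/(-30*114 - 161835) = 1/(-3420 - 161835) = 1/(-165255) = -1/165255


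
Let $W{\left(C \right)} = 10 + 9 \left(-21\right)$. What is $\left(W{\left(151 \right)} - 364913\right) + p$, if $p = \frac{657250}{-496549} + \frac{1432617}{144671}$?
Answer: $- \frac{26226220392925885}{71836240379} \approx -3.6508 \cdot 10^{5}$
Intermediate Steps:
$W{\left(C \right)} = -179$ ($W{\left(C \right)} = 10 - 189 = -179$)
$p = \frac{616279523983}{71836240379}$ ($p = 657250 \left(- \frac{1}{496549}\right) + 1432617 \cdot \frac{1}{144671} = - \frac{657250}{496549} + \frac{1432617}{144671} = \frac{616279523983}{71836240379} \approx 8.5789$)
$\left(W{\left(151 \right)} - 364913\right) + p = \left(-179 - 364913\right) + \frac{616279523983}{71836240379} = -365092 + \frac{616279523983}{71836240379} = - \frac{26226220392925885}{71836240379}$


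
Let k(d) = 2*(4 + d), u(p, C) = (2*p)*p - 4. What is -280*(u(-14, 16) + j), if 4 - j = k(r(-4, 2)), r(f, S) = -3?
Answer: -109200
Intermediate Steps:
u(p, C) = -4 + 2*p² (u(p, C) = 2*p² - 4 = -4 + 2*p²)
k(d) = 8 + 2*d
j = 2 (j = 4 - (8 + 2*(-3)) = 4 - (8 - 6) = 4 - 1*2 = 4 - 2 = 2)
-280*(u(-14, 16) + j) = -280*((-4 + 2*(-14)²) + 2) = -280*((-4 + 2*196) + 2) = -280*((-4 + 392) + 2) = -280*(388 + 2) = -280*390 = -109200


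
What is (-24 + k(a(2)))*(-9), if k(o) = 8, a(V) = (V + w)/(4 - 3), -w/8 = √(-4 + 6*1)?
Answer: 144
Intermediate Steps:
w = -8*√2 (w = -8*√(-4 + 6*1) = -8*√(-4 + 6) = -8*√2 ≈ -11.314)
a(V) = V - 8*√2 (a(V) = (V - 8*√2)/(4 - 3) = (V - 8*√2)/1 = (V - 8*√2)*1 = V - 8*√2)
(-24 + k(a(2)))*(-9) = (-24 + 8)*(-9) = -16*(-9) = 144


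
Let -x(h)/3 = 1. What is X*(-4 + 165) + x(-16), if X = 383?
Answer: 61660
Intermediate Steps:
x(h) = -3 (x(h) = -3*1 = -3)
X*(-4 + 165) + x(-16) = 383*(-4 + 165) - 3 = 383*161 - 3 = 61663 - 3 = 61660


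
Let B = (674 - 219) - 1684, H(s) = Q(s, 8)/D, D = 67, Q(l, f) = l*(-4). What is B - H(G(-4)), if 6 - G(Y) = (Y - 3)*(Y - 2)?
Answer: -82487/67 ≈ -1231.1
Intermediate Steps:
Q(l, f) = -4*l
G(Y) = 6 - (-3 + Y)*(-2 + Y) (G(Y) = 6 - (Y - 3)*(Y - 2) = 6 - (-3 + Y)*(-2 + Y))
H(s) = -4*s/67
B = -1229 (B = 455 - 1684 = -1229)
B - H(G(-4)) = -1229 - (-4)*(-4*(5 - 1*(-4)))/67 = -1229 - (-4)*(-4*(5 + 4))/67 = -1229 - (-4)*(-4*9)/67 = -1229 - (-4)*(-36)/67 = -1229 - 1*144/67 = -1229 - 144/67 = -82487/67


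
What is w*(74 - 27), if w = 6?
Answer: 282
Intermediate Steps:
w*(74 - 27) = 6*(74 - 27) = 6*47 = 282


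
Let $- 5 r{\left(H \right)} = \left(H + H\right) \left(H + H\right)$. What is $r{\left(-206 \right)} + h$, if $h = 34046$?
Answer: $\frac{486}{5} \approx 97.2$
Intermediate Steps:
$r{\left(H \right)} = - \frac{4 H^{2}}{5}$ ($r{\left(H \right)} = - \frac{\left(H + H\right) \left(H + H\right)}{5} = - \frac{2 H 2 H}{5} = - \frac{4 H^{2}}{5}$)
$r{\left(-206 \right)} + h = - \frac{4 \left(-206\right)^{2}}{5} + 34046 = \left(- \frac{4}{5}\right) 42436 + 34046 = - \frac{169744}{5} + 34046 = \frac{486}{5}$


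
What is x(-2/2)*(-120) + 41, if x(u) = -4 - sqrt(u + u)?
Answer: 521 + 120*I*sqrt(2) ≈ 521.0 + 169.71*I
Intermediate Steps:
x(u) = -4 - sqrt(2)*sqrt(u) (x(u) = -4 - sqrt(2*u) = -4 - sqrt(2)*sqrt(u))
x(-2/2)*(-120) + 41 = (-4 - sqrt(2)*sqrt(-2/2))*(-120) + 41 = (-4 - sqrt(2)*sqrt(-2*1/2))*(-120) + 41 = (-4 - sqrt(2)*sqrt(-1))*(-120) + 41 = (-4 - sqrt(2)*I)*(-120) + 41 = (-4 - I*sqrt(2))*(-120) + 41 = (480 + 120*I*sqrt(2)) + 41 = 521 + 120*I*sqrt(2)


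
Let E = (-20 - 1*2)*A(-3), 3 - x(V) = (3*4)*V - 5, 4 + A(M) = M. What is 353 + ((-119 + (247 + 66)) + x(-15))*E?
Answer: 59181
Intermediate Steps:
A(M) = -4 + M
x(V) = 8 - 12*V (x(V) = 3 - ((3*4)*V - 5) = 3 - (12*V - 5) = 3 - (-5 + 12*V) = 3 + (5 - 12*V) = 8 - 12*V)
E = 154 (E = (-20 - 1*2)*(-4 - 3) = (-20 - 2)*(-7) = -22*(-7) = 154)
353 + ((-119 + (247 + 66)) + x(-15))*E = 353 + ((-119 + (247 + 66)) + (8 - 12*(-15)))*154 = 353 + ((-119 + 313) + (8 + 180))*154 = 353 + (194 + 188)*154 = 353 + 382*154 = 353 + 58828 = 59181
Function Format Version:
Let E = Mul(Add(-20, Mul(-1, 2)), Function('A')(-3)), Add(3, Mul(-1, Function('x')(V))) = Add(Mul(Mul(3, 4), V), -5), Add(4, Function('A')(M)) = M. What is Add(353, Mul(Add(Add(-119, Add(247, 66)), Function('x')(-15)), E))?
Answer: 59181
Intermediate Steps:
Function('A')(M) = Add(-4, M)
Function('x')(V) = Add(8, Mul(-12, V)) (Function('x')(V) = Add(3, Mul(-1, Add(Mul(Mul(3, 4), V), -5))) = Add(3, Mul(-1, Add(Mul(12, V), -5))) = Add(3, Mul(-1, Add(-5, Mul(12, V)))) = Add(3, Add(5, Mul(-12, V))) = Add(8, Mul(-12, V)))
E = 154 (E = Mul(Add(-20, Mul(-1, 2)), Add(-4, -3)) = Mul(Add(-20, -2), -7) = Mul(-22, -7) = 154)
Add(353, Mul(Add(Add(-119, Add(247, 66)), Function('x')(-15)), E)) = Add(353, Mul(Add(Add(-119, Add(247, 66)), Add(8, Mul(-12, -15))), 154)) = Add(353, Mul(Add(Add(-119, 313), Add(8, 180)), 154)) = Add(353, Mul(Add(194, 188), 154)) = Add(353, Mul(382, 154)) = Add(353, 58828) = 59181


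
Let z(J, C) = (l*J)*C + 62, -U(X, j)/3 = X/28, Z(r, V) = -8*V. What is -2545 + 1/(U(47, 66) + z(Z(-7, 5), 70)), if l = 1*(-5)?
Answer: -1001699247/393595 ≈ -2545.0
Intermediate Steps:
l = -5
U(X, j) = -3*X/28
z(J, C) = 62 - 5*C*J (z(J, C) = (-5*J)*C + 62 = -5*C*J + 62 = 62 - 5*C*J)
-2545 + 1/(U(47, 66) + z(Z(-7, 5), 70)) = -2545 + 1/(-3/28*47 + (62 - 5*70*(-8*5))) = -2545 + 1/(-141/28 + (62 - 5*70*(-40))) = -2545 + 1/(-141/28 + (62 + 14000)) = -2545 + 1/(-141/28 + 14062) = -2545 + 1/(393595/28) = -2545 + 28/393595 = -1001699247/393595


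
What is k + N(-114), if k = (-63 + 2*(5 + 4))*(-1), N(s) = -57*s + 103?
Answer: 6646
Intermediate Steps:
N(s) = 103 - 57*s
k = 45 (k = (-63 + 2*9)*(-1) = (-63 + 18)*(-1) = -45*(-1) = 45)
k + N(-114) = 45 + (103 - 57*(-114)) = 45 + (103 + 6498) = 45 + 6601 = 6646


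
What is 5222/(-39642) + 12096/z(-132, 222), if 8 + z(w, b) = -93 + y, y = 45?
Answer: -4283947/19821 ≈ -216.13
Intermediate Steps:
z(w, b) = -56 (z(w, b) = -8 + (-93 + 45) = -8 - 48 = -56)
5222/(-39642) + 12096/z(-132, 222) = 5222/(-39642) + 12096/(-56) = 5222*(-1/39642) + 12096*(-1/56) = -2611/19821 - 216 = -4283947/19821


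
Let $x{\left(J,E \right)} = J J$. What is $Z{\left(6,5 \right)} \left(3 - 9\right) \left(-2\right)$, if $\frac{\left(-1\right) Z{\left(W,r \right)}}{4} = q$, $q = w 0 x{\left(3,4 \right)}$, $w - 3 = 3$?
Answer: $0$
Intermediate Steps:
$w = 6$ ($w = 3 + 3 = 6$)
$x{\left(J,E \right)} = J^{2}$
$q = 0$ ($q = 6 \cdot 0 \cdot 3^{2} = 0 \cdot 9 = 0$)
$Z{\left(W,r \right)} = 0$ ($Z{\left(W,r \right)} = \left(-4\right) 0 = 0$)
$Z{\left(6,5 \right)} \left(3 - 9\right) \left(-2\right) = 0 \left(3 - 9\right) \left(-2\right) = 0 \left(\left(-6\right) \left(-2\right)\right) = 0 \cdot 12 = 0$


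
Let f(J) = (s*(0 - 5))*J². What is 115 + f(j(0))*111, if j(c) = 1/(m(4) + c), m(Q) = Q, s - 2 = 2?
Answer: -95/4 ≈ -23.750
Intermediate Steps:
s = 4 (s = 2 + 2 = 4)
j(c) = 1/(4 + c)
f(J) = -20*J² (f(J) = (4*(0 - 5))*J² = (4*(-5))*J² = -20*J²)
115 + f(j(0))*111 = 115 - 20/(4 + 0)²*111 = 115 - 20*(1/4)²*111 = 115 - 20*(¼)²*111 = 115 - 20*1/16*111 = 115 - 5/4*111 = 115 - 555/4 = -95/4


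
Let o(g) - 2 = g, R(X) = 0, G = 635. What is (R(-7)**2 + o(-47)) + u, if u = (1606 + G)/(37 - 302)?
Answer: -14166/265 ≈ -53.457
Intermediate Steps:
o(g) = 2 + g
u = -2241/265 (u = (1606 + 635)/(37 - 302) = 2241/(-265) = 2241*(-1/265) = -2241/265 ≈ -8.4566)
(R(-7)**2 + o(-47)) + u = (0**2 + (2 - 47)) - 2241/265 = (0 - 45) - 2241/265 = -45 - 2241/265 = -14166/265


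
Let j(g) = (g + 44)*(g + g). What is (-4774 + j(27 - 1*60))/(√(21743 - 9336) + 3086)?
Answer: -16973000/9510989 + 5500*√12407/9510989 ≈ -1.7202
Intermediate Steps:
j(g) = 2*g*(44 + g) (j(g) = (44 + g)*(2*g) = 2*g*(44 + g))
(-4774 + j(27 - 1*60))/(√(21743 - 9336) + 3086) = (-4774 + 2*(27 - 1*60)*(44 + (27 - 1*60)))/(√(21743 - 9336) + 3086) = (-4774 + 2*(27 - 60)*(44 + (27 - 60)))/(√12407 + 3086) = (-4774 + 2*(-33)*(44 - 33))/(3086 + √12407) = (-4774 + 2*(-33)*11)/(3086 + √12407) = (-4774 - 726)/(3086 + √12407) = -5500/(3086 + √12407)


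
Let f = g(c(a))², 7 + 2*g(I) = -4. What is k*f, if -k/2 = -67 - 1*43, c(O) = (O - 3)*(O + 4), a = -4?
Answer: 6655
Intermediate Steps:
c(O) = (-3 + O)*(4 + O)
g(I) = -11/2 (g(I) = -7/2 + (½)*(-4) = -7/2 - 2 = -11/2)
f = 121/4 (f = (-11/2)² = 121/4 ≈ 30.250)
k = 220 (k = -2*(-67 - 1*43) = -2*(-67 - 43) = -2*(-110) = 220)
k*f = 220*(121/4) = 6655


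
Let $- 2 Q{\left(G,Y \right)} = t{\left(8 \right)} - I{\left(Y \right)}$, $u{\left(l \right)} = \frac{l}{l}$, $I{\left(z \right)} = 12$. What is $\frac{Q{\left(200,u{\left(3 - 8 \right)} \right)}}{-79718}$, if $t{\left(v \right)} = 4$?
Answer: $- \frac{2}{39859} \approx -5.0177 \cdot 10^{-5}$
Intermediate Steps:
$u{\left(l \right)} = 1$
$Q{\left(G,Y \right)} = 4$ ($Q{\left(G,Y \right)} = - \frac{4 - 12}{2} = \left(- \frac{1}{2}\right) \left(-8\right) = 4$)
$\frac{Q{\left(200,u{\left(3 - 8 \right)} \right)}}{-79718} = \frac{4}{-79718} = 4 \left(- \frac{1}{79718}\right) = - \frac{2}{39859}$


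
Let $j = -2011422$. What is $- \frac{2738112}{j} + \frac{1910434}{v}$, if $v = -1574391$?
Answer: $\frac{11146902682}{75399159381} \approx 0.14784$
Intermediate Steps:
$- \frac{2738112}{j} + \frac{1910434}{v} = - \frac{2738112}{-2011422} + \frac{1910434}{-1574391} = \left(-2738112\right) \left(- \frac{1}{2011422}\right) + 1910434 \left(- \frac{1}{1574391}\right) = \frac{456352}{335237} - \frac{1910434}{1574391} = \frac{11146902682}{75399159381}$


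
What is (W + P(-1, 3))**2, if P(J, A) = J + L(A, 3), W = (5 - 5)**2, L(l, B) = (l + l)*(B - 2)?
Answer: 25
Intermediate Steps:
L(l, B) = 2*l*(-2 + B) (L(l, B) = (2*l)*(-2 + B) = 2*l*(-2 + B))
W = 0 (W = 0**2 = 0)
P(J, A) = J + 2*A (P(J, A) = J + 2*A*(-2 + 3) = J + 2*A*1 = J + 2*A)
(W + P(-1, 3))**2 = (0 + (-1 + 2*3))**2 = (0 + (-1 + 6))**2 = (0 + 5)**2 = 5**2 = 25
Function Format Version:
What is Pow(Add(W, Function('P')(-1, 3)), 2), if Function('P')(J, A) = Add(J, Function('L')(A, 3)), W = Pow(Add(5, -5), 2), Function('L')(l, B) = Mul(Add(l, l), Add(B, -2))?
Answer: 25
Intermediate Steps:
Function('L')(l, B) = Mul(2, l, Add(-2, B)) (Function('L')(l, B) = Mul(Mul(2, l), Add(-2, B)) = Mul(2, l, Add(-2, B)))
W = 0 (W = Pow(0, 2) = 0)
Function('P')(J, A) = Add(J, Mul(2, A)) (Function('P')(J, A) = Add(J, Mul(2, A, Add(-2, 3))) = Add(J, Mul(2, A, 1)) = Add(J, Mul(2, A)))
Pow(Add(W, Function('P')(-1, 3)), 2) = Pow(Add(0, Add(-1, Mul(2, 3))), 2) = Pow(Add(0, Add(-1, 6)), 2) = Pow(Add(0, 5), 2) = Pow(5, 2) = 25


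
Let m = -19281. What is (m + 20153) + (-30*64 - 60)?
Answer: -1108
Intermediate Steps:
(m + 20153) + (-30*64 - 60) = (-19281 + 20153) + (-30*64 - 60) = 872 + (-1920 - 60) = 872 - 1980 = -1108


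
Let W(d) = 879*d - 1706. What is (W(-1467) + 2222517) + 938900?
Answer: 1870218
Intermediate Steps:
W(d) = -1706 + 879*d
(W(-1467) + 2222517) + 938900 = ((-1706 + 879*(-1467)) + 2222517) + 938900 = ((-1706 - 1289493) + 2222517) + 938900 = (-1291199 + 2222517) + 938900 = 931318 + 938900 = 1870218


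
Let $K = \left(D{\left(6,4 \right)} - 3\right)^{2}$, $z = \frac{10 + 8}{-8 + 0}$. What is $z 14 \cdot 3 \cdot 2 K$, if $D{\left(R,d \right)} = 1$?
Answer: $-756$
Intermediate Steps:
$z = - \frac{9}{4}$ ($z = \frac{18}{-8} = 18 \left(- \frac{1}{8}\right) = - \frac{9}{4} \approx -2.25$)
$K = 4$ ($K = \left(1 - 3\right)^{2} = \left(-2\right)^{2} = 4$)
$z 14 \cdot 3 \cdot 2 K = \left(- \frac{9}{4}\right) 14 \cdot 3 \cdot 2 \cdot 4 = - \frac{63 \cdot 6 \cdot 4}{2} = \left(- \frac{63}{2}\right) 24 = -756$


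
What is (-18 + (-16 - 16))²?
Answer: 2500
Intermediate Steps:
(-18 + (-16 - 16))² = (-18 - 32)² = (-50)² = 2500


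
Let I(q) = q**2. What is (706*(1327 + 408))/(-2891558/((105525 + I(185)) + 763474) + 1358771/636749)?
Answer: -352239393786255080/306961043619 ≈ -1.1475e+6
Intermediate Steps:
(706*(1327 + 408))/(-2891558/((105525 + I(185)) + 763474) + 1358771/636749) = (706*(1327 + 408))/(-2891558/((105525 + 185**2) + 763474) + 1358771/636749) = (706*1735)/(-2891558/((105525 + 34225) + 763474) + 1358771*(1/636749)) = 1224910/(-2891558/(139750 + 763474) + 1358771/636749) = 1224910/(-2891558/903224 + 1358771/636749) = 1224910/(-2891558*1/903224 + 1358771/636749) = 1224910/(-1445779/451612 + 1358771/636749) = 1224910/(-306961043619/287563489388) = 1224910*(-287563489388/306961043619) = -352239393786255080/306961043619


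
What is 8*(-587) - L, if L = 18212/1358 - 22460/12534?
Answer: -20032298060/4255293 ≈ -4707.6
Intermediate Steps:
L = 49442132/4255293 (L = 18212*(1/1358) - 22460*1/12534 = 9106/679 - 11230/6267 = 49442132/4255293 ≈ 11.619)
8*(-587) - L = 8*(-587) - 1*49442132/4255293 = -4696 - 49442132/4255293 = -20032298060/4255293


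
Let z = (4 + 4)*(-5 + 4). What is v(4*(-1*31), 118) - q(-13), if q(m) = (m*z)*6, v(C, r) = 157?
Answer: -467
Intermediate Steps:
z = -8 (z = 8*(-1) = -8)
q(m) = -48*m (q(m) = (m*(-8))*6 = -8*m*6 = -48*m)
v(4*(-1*31), 118) - q(-13) = 157 - (-48)*(-13) = 157 - 1*624 = 157 - 624 = -467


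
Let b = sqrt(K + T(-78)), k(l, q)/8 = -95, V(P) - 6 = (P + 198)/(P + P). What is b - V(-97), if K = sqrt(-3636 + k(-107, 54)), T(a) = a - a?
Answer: -1063/194 + 1099**(1/4)*(1 + I) ≈ 0.27832 + 5.7577*I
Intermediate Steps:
V(P) = 6 + (198 + P)/(2*P) (V(P) = 6 + (P + 198)/(P + P) = 6 + (198 + P)/((2*P)) = 6 + (198 + P)*(1/(2*P)) = 6 + (198 + P)/(2*P))
T(a) = 0
k(l, q) = -760 (k(l, q) = 8*(-95) = -760)
K = 2*I*sqrt(1099) (K = sqrt(-3636 - 760) = sqrt(-4396) = 2*I*sqrt(1099) ≈ 66.302*I)
b = sqrt(2)*1099**(1/4)*sqrt(I) (b = sqrt(2*I*sqrt(1099) + 0) = sqrt(2*I*sqrt(1099)) = sqrt(2)*1099**(1/4)*sqrt(I) ≈ 5.7577 + 5.7577*I)
b - V(-97) = 1099**(1/4)*(1 + I) - (13/2 + 99/(-97)) = 1099**(1/4)*(1 + I) - (13/2 + 99*(-1/97)) = 1099**(1/4)*(1 + I) - (13/2 - 99/97) = 1099**(1/4)*(1 + I) - 1*1063/194 = 1099**(1/4)*(1 + I) - 1063/194 = -1063/194 + 1099**(1/4)*(1 + I)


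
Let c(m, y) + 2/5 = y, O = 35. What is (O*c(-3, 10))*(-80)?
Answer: -26880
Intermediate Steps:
c(m, y) = -⅖ + y
(O*c(-3, 10))*(-80) = (35*(-⅖ + 10))*(-80) = (35*(48/5))*(-80) = 336*(-80) = -26880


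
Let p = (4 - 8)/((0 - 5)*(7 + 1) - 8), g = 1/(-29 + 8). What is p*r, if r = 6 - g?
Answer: 127/252 ≈ 0.50397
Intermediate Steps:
g = -1/21 (g = 1/(-21) = -1/21 ≈ -0.047619)
r = 127/21 (r = 6 - 1*(-1/21) = 6 + 1/21 = 127/21 ≈ 6.0476)
p = 1/12 (p = -4/(-5*8 - 8) = -4/(-40 - 8) = -4/(-48) = -4*(-1/48) = 1/12 ≈ 0.083333)
p*r = (1/12)*(127/21) = 127/252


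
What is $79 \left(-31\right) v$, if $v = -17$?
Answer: $41633$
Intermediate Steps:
$79 \left(-31\right) v = 79 \left(-31\right) \left(-17\right) = \left(-2449\right) \left(-17\right) = 41633$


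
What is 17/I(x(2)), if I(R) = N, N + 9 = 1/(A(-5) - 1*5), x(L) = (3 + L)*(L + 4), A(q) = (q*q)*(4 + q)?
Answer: -510/271 ≈ -1.8819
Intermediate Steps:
A(q) = q**2*(4 + q)
x(L) = (3 + L)*(4 + L)
N = -271/30 (N = -9 + 1/((-5)**2*(4 - 5) - 1*5) = -9 + 1/(25*(-1) - 5) = -9 + 1/(-25 - 5) = -9 + 1/(-30) = -9 - 1/30 = -271/30 ≈ -9.0333)
I(R) = -271/30
17/I(x(2)) = 17/(-271/30) = 17*(-30/271) = -510/271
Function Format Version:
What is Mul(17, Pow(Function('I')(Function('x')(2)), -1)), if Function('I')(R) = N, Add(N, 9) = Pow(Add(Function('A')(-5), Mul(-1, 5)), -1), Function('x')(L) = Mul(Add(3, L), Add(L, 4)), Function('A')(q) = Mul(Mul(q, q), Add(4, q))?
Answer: Rational(-510, 271) ≈ -1.8819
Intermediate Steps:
Function('A')(q) = Mul(Pow(q, 2), Add(4, q))
Function('x')(L) = Mul(Add(3, L), Add(4, L))
N = Rational(-271, 30) (N = Add(-9, Pow(Add(Mul(Pow(-5, 2), Add(4, -5)), Mul(-1, 5)), -1)) = Add(-9, Pow(Add(Mul(25, -1), -5), -1)) = Add(-9, Pow(Add(-25, -5), -1)) = Add(-9, Pow(-30, -1)) = Add(-9, Rational(-1, 30)) = Rational(-271, 30) ≈ -9.0333)
Function('I')(R) = Rational(-271, 30)
Mul(17, Pow(Function('I')(Function('x')(2)), -1)) = Mul(17, Pow(Rational(-271, 30), -1)) = Mul(17, Rational(-30, 271)) = Rational(-510, 271)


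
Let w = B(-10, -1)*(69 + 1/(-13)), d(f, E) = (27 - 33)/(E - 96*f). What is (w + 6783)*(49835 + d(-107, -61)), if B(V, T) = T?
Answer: 44415279418657/132743 ≈ 3.3460e+8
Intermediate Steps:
d(f, E) = -6/(E - 96*f)
w = -896/13 (w = -(69 + 1/(-13)) = -(69 - 1/13) = -1*896/13 = -896/13 ≈ -68.923)
(w + 6783)*(49835 + d(-107, -61)) = (-896/13 + 6783)*(49835 + 6/(-1*(-61) + 96*(-107))) = 87283*(49835 + 6/(61 - 10272))/13 = 87283*(49835 + 6/(-10211))/13 = 87283*(49835 + 6*(-1/10211))/13 = 87283*(49835 - 6/10211)/13 = (87283/13)*(508865179/10211) = 44415279418657/132743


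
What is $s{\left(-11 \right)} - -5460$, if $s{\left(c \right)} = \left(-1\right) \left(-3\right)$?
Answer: $5463$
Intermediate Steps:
$s{\left(c \right)} = 3$
$s{\left(-11 \right)} - -5460 = 3 - -5460 = 3 + 5460 = 5463$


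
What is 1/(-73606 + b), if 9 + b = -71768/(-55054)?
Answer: -27527/2026364221 ≈ -1.3584e-5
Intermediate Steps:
b = -211859/27527 (b = -9 - 71768/(-55054) = -9 - 71768*(-1/55054) = -9 + 35884/27527 = -211859/27527 ≈ -7.6964)
1/(-73606 + b) = 1/(-73606 - 211859/27527) = 1/(-2026364221/27527) = -27527/2026364221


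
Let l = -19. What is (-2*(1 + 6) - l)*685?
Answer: 3425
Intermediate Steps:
(-2*(1 + 6) - l)*685 = (-2*(1 + 6) - 1*(-19))*685 = (-2*7 + 19)*685 = (-14 + 19)*685 = 5*685 = 3425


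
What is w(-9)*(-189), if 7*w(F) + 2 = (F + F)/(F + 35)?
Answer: 945/13 ≈ 72.692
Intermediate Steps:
w(F) = -2/7 + 2*F/(7*(35 + F)) (w(F) = -2/7 + ((F + F)/(F + 35))/7 = -2/7 + ((2*F)/(35 + F))/7 = -2/7 + (2*F/(35 + F))/7 = -2/7 + 2*F/(7*(35 + F)))
w(-9)*(-189) = -10/(35 - 9)*(-189) = -10/26*(-189) = -10*1/26*(-189) = -5/13*(-189) = 945/13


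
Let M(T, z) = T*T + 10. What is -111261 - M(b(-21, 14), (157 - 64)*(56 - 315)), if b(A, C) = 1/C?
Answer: -21809117/196 ≈ -1.1127e+5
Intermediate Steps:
M(T, z) = 10 + T**2 (M(T, z) = T**2 + 10 = 10 + T**2)
-111261 - M(b(-21, 14), (157 - 64)*(56 - 315)) = -111261 - (10 + (1/14)**2) = -111261 - (10 + 1/196) = -111261 - 1*1961/196 = -111261 - 1961/196 = -21809117/196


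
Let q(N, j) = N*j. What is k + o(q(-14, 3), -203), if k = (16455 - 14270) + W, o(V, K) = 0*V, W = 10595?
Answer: 12780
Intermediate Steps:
o(V, K) = 0
k = 12780 (k = (16455 - 14270) + 10595 = 2185 + 10595 = 12780)
k + o(q(-14, 3), -203) = 12780 + 0 = 12780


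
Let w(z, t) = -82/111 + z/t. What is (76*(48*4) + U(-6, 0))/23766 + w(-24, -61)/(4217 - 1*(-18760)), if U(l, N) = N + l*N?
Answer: 378354652526/616241554587 ≈ 0.61397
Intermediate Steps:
U(l, N) = N + N*l
w(z, t) = -82/111 + z/t (w(z, t) = -82*1/111 + z/t = -82/111 + z/t)
(76*(48*4) + U(-6, 0))/23766 + w(-24, -61)/(4217 - 1*(-18760)) = (76*(48*4) + 0*(1 - 6))/23766 + (-82/111 - 24/(-61))/(4217 - 1*(-18760)) = (76*192 + 0*(-5))*(1/23766) + (-82/111 - 24*(-1/61))/(4217 + 18760) = (14592 + 0)*(1/23766) + (-82/111 + 24/61)/22977 = 14592*(1/23766) - 2338/6771*1/22977 = 2432/3961 - 2338/155577267 = 378354652526/616241554587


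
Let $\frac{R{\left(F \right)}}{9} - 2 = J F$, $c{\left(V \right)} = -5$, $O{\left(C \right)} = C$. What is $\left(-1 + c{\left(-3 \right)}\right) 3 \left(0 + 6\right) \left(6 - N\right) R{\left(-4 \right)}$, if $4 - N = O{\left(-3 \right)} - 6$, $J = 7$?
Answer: $-176904$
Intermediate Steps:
$N = 13$ ($N = 4 - \left(-3 - 6\right) = 4 - -9 = 4 + 9 = 13$)
$R{\left(F \right)} = 18 + 63 F$ ($R{\left(F \right)} = 18 + 9 \cdot 7 F = 18 + 63 F$)
$\left(-1 + c{\left(-3 \right)}\right) 3 \left(0 + 6\right) \left(6 - N\right) R{\left(-4 \right)} = \left(-1 - 5\right) 3 \left(0 + 6\right) \left(6 - 13\right) \left(18 + 63 \left(-4\right)\right) = \left(-6\right) 3 \cdot 6 \left(6 - 13\right) \left(18 - 252\right) = - 18 \cdot 6 \left(-7\right) \left(-234\right) = \left(-18\right) \left(-42\right) \left(-234\right) = 756 \left(-234\right) = -176904$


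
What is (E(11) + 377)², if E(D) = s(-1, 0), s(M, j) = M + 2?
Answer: 142884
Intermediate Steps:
s(M, j) = 2 + M
E(D) = 1 (E(D) = 2 - 1 = 1)
(E(11) + 377)² = (1 + 377)² = 378² = 142884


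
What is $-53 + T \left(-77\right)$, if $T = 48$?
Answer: $-3749$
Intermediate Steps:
$-53 + T \left(-77\right) = -53 + 48 \left(-77\right) = -53 - 3696 = -3749$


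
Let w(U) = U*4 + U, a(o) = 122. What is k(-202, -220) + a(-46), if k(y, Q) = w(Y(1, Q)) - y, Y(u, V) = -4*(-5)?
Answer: 424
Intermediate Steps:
Y(u, V) = 20
w(U) = 5*U (w(U) = 4*U + U = 5*U)
k(y, Q) = 100 - y (k(y, Q) = 5*20 - y = 100 - y)
k(-202, -220) + a(-46) = (100 - 1*(-202)) + 122 = (100 + 202) + 122 = 302 + 122 = 424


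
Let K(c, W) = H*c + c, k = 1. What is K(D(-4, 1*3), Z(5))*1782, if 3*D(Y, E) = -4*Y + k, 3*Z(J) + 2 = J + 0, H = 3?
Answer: 40392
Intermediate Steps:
Z(J) = -⅔ + J/3 (Z(J) = -⅔ + (J + 0)/3 = -⅔ + J/3)
D(Y, E) = ⅓ - 4*Y/3 (D(Y, E) = (-4*Y + 1)/3 = (1 - 4*Y)/3 = ⅓ - 4*Y/3)
K(c, W) = 4*c (K(c, W) = 3*c + c = 4*c)
K(D(-4, 1*3), Z(5))*1782 = (4*(⅓ - 4/3*(-4)))*1782 = (4*(⅓ + 16/3))*1782 = (4*(17/3))*1782 = (68/3)*1782 = 40392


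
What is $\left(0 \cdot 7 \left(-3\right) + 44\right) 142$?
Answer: $6248$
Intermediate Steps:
$\left(0 \cdot 7 \left(-3\right) + 44\right) 142 = \left(0 \left(-3\right) + 44\right) 142 = \left(0 + 44\right) 142 = 44 \cdot 142 = 6248$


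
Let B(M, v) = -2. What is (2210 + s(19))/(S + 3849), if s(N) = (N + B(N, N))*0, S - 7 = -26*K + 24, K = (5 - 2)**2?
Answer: 1105/1823 ≈ 0.60614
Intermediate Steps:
K = 9 (K = 3**2 = 9)
S = -203 (S = 7 + (-26*9 + 24) = 7 + (-234 + 24) = 7 - 210 = -203)
s(N) = 0 (s(N) = (N - 2)*0 = (-2 + N)*0 = 0)
(2210 + s(19))/(S + 3849) = (2210 + 0)/(-203 + 3849) = 2210/3646 = 2210*(1/3646) = 1105/1823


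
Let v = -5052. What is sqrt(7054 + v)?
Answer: sqrt(2002) ≈ 44.744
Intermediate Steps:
sqrt(7054 + v) = sqrt(7054 - 5052) = sqrt(2002)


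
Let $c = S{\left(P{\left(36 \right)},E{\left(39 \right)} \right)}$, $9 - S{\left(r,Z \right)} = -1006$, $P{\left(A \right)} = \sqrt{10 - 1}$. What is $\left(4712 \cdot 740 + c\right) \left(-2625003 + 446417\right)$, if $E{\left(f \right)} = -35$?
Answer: $-7598679216470$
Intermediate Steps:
$P{\left(A \right)} = 3$ ($P{\left(A \right)} = \sqrt{9} = 3$)
$S{\left(r,Z \right)} = 1015$ ($S{\left(r,Z \right)} = 9 - -1006 = 9 + 1006 = 1015$)
$c = 1015$
$\left(4712 \cdot 740 + c\right) \left(-2625003 + 446417\right) = \left(4712 \cdot 740 + 1015\right) \left(-2625003 + 446417\right) = \left(3486880 + 1015\right) \left(-2178586\right) = 3487895 \left(-2178586\right) = -7598679216470$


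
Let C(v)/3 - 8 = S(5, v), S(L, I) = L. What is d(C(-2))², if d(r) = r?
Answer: 1521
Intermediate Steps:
C(v) = 39 (C(v) = 24 + 3*5 = 24 + 15 = 39)
d(C(-2))² = 39² = 1521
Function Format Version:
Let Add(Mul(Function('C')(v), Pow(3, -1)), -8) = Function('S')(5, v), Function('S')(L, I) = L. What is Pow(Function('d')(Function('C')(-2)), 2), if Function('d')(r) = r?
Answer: 1521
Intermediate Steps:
Function('C')(v) = 39 (Function('C')(v) = Add(24, Mul(3, 5)) = Add(24, 15) = 39)
Pow(Function('d')(Function('C')(-2)), 2) = Pow(39, 2) = 1521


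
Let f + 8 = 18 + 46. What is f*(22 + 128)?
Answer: 8400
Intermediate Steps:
f = 56 (f = -8 + (18 + 46) = -8 + 64 = 56)
f*(22 + 128) = 56*(22 + 128) = 56*150 = 8400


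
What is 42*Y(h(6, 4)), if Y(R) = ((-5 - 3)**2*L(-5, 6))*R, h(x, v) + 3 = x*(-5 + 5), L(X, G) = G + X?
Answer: -8064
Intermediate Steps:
h(x, v) = -3 (h(x, v) = -3 + x*(-5 + 5) = -3 + x*0 = -3 + 0 = -3)
Y(R) = 64*R (Y(R) = ((-5 - 3)**2*(6 - 5))*R = ((-8)**2*1)*R = (64*1)*R = 64*R)
42*Y(h(6, 4)) = 42*(64*(-3)) = 42*(-192) = -8064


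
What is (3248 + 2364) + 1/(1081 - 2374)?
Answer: 7256315/1293 ≈ 5612.0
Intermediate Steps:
(3248 + 2364) + 1/(1081 - 2374) = 5612 + 1/(-1293) = 5612 - 1/1293 = 7256315/1293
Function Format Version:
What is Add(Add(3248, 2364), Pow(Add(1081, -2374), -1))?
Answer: Rational(7256315, 1293) ≈ 5612.0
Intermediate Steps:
Add(Add(3248, 2364), Pow(Add(1081, -2374), -1)) = Add(5612, Pow(-1293, -1)) = Add(5612, Rational(-1, 1293)) = Rational(7256315, 1293)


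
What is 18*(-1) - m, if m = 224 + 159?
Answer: -401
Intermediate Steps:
m = 383
18*(-1) - m = 18*(-1) - 1*383 = -18 - 383 = -401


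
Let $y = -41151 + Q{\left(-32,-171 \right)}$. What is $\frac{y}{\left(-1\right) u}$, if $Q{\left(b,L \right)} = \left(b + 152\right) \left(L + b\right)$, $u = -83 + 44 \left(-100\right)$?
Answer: $- \frac{65511}{4483} \approx -14.613$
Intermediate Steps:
$u = -4483$ ($u = -83 - 4400 = -4483$)
$Q{\left(b,L \right)} = \left(152 + b\right) \left(L + b\right)$
$y = -65511$ ($y = -41151 + \left(\left(-32\right)^{2} + 152 \left(-171\right) + 152 \left(-32\right) - -5472\right) = -41151 + \left(1024 - 25992 - 4864 + 5472\right) = -41151 - 24360 = -65511$)
$\frac{y}{\left(-1\right) u} = - \frac{65511}{\left(-1\right) \left(-4483\right)} = - \frac{65511}{4483}$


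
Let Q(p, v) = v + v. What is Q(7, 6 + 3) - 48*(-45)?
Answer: 2178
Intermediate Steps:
Q(p, v) = 2*v
Q(7, 6 + 3) - 48*(-45) = 2*(6 + 3) - 48*(-45) = 2*9 + 2160 = 18 + 2160 = 2178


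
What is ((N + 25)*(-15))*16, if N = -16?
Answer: -2160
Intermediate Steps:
((N + 25)*(-15))*16 = ((-16 + 25)*(-15))*16 = (9*(-15))*16 = -135*16 = -2160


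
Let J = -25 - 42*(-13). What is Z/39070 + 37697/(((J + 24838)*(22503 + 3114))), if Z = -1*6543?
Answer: -4249000672339/25380712122210 ≈ -0.16741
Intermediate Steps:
J = 521 (J = -25 + 546 = 521)
Z = -6543
Z/39070 + 37697/(((J + 24838)*(22503 + 3114))) = -6543/39070 + 37697/(((521 + 24838)*(22503 + 3114))) = -6543*1/39070 + 37697/((25359*25617)) = -6543/39070 + 37697/649621503 = -4249000672339/25380712122210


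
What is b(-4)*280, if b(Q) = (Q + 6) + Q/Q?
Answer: 840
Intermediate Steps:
b(Q) = 7 + Q (b(Q) = (6 + Q) + 1 = 7 + Q)
b(-4)*280 = (7 - 4)*280 = 3*280 = 840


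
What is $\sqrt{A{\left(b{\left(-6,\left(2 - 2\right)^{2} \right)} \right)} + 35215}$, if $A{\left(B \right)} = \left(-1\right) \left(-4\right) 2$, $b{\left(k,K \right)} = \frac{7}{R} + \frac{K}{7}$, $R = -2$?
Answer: $\sqrt{35223} \approx 187.68$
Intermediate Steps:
$b{\left(k,K \right)} = - \frac{7}{2} + \frac{K}{7}$ ($b{\left(k,K \right)} = \frac{7}{-2} + \frac{K}{7} = 7 \left(- \frac{1}{2}\right) + K \frac{1}{7} = - \frac{7}{2} + \frac{K}{7}$)
$A{\left(B \right)} = 8$ ($A{\left(B \right)} = 4 \cdot 2 = 8$)
$\sqrt{A{\left(b{\left(-6,\left(2 - 2\right)^{2} \right)} \right)} + 35215} = \sqrt{8 + 35215} = \sqrt{35223}$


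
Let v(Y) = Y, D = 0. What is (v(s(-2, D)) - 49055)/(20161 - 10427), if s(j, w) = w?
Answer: -49055/9734 ≈ -5.0396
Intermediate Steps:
(v(s(-2, D)) - 49055)/(20161 - 10427) = (0 - 49055)/(20161 - 10427) = -49055/9734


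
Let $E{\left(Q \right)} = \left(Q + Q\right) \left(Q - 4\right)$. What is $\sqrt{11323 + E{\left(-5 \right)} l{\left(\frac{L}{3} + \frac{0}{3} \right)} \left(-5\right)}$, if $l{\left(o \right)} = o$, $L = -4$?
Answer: $\sqrt{11923} \approx 109.19$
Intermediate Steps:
$E{\left(Q \right)} = 2 Q \left(-4 + Q\right)$
$\sqrt{11323 + E{\left(-5 \right)} l{\left(\frac{L}{3} + \frac{0}{3} \right)} \left(-5\right)} = \sqrt{11323 + 2 \left(-5\right) \left(-4 - 5\right) \left(- \frac{4}{3} + \frac{0}{3}\right) \left(-5\right)} = \sqrt{11323 + 2 \left(-5\right) \left(-9\right) \left(\left(-4\right) \frac{1}{3} + 0 \cdot \frac{1}{3}\right) \left(-5\right)} = \sqrt{11323 + 90 \left(- \frac{4}{3} + 0\right) \left(-5\right)} = \sqrt{11323 + 90 \left(- \frac{4}{3}\right) \left(-5\right)} = \sqrt{11323 - -600} = \sqrt{11323 + 600} = \sqrt{11923}$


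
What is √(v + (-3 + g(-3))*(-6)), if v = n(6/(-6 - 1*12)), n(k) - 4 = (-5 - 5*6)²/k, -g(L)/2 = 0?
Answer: I*√3653 ≈ 60.44*I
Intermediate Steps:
g(L) = 0 (g(L) = -2*0 = 0)
n(k) = 4 + 1225/k (n(k) = 4 + (-5 - 5*6)²/k = 4 + (-5 - 30)²/k = 4 + (-35)²/k = 4 + 1225/k)
v = -3671 (v = 4 + 1225/((6/(-6 - 1*12))) = 4 + 1225/((6/(-6 - 12))) = 4 + 1225/((6/(-18))) = 4 + 1225/((6*(-1/18))) = 4 + 1225/(-⅓) = 4 + 1225*(-3) = 4 - 3675 = -3671)
√(v + (-3 + g(-3))*(-6)) = √(-3671 + (-3 + 0)*(-6)) = √(-3671 - 3*(-6)) = √(-3671 + 18) = √(-3653) = I*√3653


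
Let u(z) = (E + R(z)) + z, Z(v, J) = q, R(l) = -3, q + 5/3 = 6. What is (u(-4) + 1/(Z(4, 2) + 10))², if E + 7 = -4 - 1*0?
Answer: 594441/1849 ≈ 321.49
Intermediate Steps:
q = 13/3 (q = -5/3 + 6 = 13/3 ≈ 4.3333)
Z(v, J) = 13/3
E = -11 (E = -7 + (-4 - 1*0) = -7 + (-4 + 0) = -7 - 4 = -11)
u(z) = -14 + z (u(z) = (-11 - 3) + z = -14 + z)
(u(-4) + 1/(Z(4, 2) + 10))² = ((-14 - 4) + 1/(13/3 + 10))² = (-18 + 1/(43/3))² = (-18 + 3/43)² = (-771/43)² = 594441/1849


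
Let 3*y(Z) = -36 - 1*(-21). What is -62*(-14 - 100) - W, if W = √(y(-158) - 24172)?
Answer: 7068 - I*√24177 ≈ 7068.0 - 155.49*I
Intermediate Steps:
y(Z) = -5 (y(Z) = (-36 - 1*(-21))/3 = (-36 + 21)/3 = (⅓)*(-15) = -5)
W = I*√24177 (W = √(-5 - 24172) = √(-24177) = I*√24177 ≈ 155.49*I)
-62*(-14 - 100) - W = -62*(-14 - 100) - I*√24177 = -62*(-114) - I*√24177 = 7068 - I*√24177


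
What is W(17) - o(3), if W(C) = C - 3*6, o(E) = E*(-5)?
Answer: 14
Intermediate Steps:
o(E) = -5*E
W(C) = -18 + C (W(C) = C - 18 = -18 + C)
W(17) - o(3) = (-18 + 17) - (-5)*3 = -1 - 1*(-15) = -1 + 15 = 14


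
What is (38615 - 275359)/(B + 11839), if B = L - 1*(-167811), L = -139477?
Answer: -236744/40173 ≈ -5.8931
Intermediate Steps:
B = 28334 (B = -139477 - 1*(-167811) = -139477 + 167811 = 28334)
(38615 - 275359)/(B + 11839) = (38615 - 275359)/(28334 + 11839) = -236744/40173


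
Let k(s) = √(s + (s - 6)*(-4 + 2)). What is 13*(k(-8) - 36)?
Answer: -468 + 26*√5 ≈ -409.86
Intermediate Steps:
k(s) = √(12 - s) (k(s) = √(s + (-6 + s)*(-2)) = √(s + (12 - 2*s)) = √(12 - s))
13*(k(-8) - 36) = 13*(√(12 - 1*(-8)) - 36) = 13*(√(12 + 8) - 36) = 13*(√20 - 36) = 13*(2*√5 - 36) = 13*(-36 + 2*√5) = -468 + 26*√5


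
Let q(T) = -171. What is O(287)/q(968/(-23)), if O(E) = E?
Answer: -287/171 ≈ -1.6784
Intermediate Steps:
O(287)/q(968/(-23)) = 287/(-171) = 287*(-1/171) = -287/171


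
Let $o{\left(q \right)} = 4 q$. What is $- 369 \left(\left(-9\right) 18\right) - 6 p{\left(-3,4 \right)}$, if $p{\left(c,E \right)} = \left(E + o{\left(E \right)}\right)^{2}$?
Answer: $57378$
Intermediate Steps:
$p{\left(c,E \right)} = 25 E^{2}$ ($p{\left(c,E \right)} = \left(E + 4 E\right)^{2} = \left(5 E\right)^{2} = 25 E^{2}$)
$- 369 \left(\left(-9\right) 18\right) - 6 p{\left(-3,4 \right)} = - 369 \left(\left(-9\right) 18\right) - 6 \cdot 25 \cdot 4^{2} = \left(-369\right) \left(-162\right) - 6 \cdot 25 \cdot 16 = 59778 - 2400 = 57378$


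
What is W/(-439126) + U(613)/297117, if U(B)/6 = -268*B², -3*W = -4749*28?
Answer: -44224858257910/21745299957 ≈ -2033.8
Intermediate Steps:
W = 44324 (W = -(-1583)*28 = -⅓*(-132972) = 44324)
U(B) = -1608*B² (U(B) = 6*(-268*B²) = -1608*B²)
W/(-439126) + U(613)/297117 = 44324/(-439126) - 1608*613²/297117 = 44324*(-1/439126) - 1608*375769*(1/297117) = -22162/219563 - 604236552*1/297117 = -22162/219563 - 201412184/99039 = -44224858257910/21745299957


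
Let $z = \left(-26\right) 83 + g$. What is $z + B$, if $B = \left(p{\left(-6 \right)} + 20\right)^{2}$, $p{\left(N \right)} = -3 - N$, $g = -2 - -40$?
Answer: $-1591$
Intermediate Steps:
$g = 38$ ($g = -2 + 40 = 38$)
$B = 529$ ($B = \left(\left(-3 - -6\right) + 20\right)^{2} = \left(\left(-3 + 6\right) + 20\right)^{2} = \left(3 + 20\right)^{2} = 23^{2} = 529$)
$z = -2120$ ($z = \left(-26\right) 83 + 38 = -2158 + 38 = -2120$)
$z + B = -2120 + 529 = -1591$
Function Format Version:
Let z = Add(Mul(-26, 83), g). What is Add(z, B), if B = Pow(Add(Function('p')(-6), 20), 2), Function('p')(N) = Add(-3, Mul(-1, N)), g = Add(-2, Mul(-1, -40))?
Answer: -1591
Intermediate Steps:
g = 38 (g = Add(-2, 40) = 38)
B = 529 (B = Pow(Add(Add(-3, Mul(-1, -6)), 20), 2) = Pow(Add(Add(-3, 6), 20), 2) = Pow(Add(3, 20), 2) = Pow(23, 2) = 529)
z = -2120 (z = Add(Mul(-26, 83), 38) = Add(-2158, 38) = -2120)
Add(z, B) = Add(-2120, 529) = -1591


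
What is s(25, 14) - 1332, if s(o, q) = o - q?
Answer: -1321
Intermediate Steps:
s(25, 14) - 1332 = (25 - 1*14) - 1332 = (25 - 14) - 1332 = 11 - 1332 = -1321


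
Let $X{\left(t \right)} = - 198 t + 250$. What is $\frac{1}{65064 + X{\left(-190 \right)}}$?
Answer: $\frac{1}{102934} \approx 9.715 \cdot 10^{-6}$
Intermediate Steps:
$X{\left(t \right)} = 250 - 198 t$
$\frac{1}{65064 + X{\left(-190 \right)}} = \frac{1}{65064 + \left(250 - -37620\right)} = \frac{1}{65064 + \left(250 + 37620\right)} = \frac{1}{65064 + 37870} = \frac{1}{102934}$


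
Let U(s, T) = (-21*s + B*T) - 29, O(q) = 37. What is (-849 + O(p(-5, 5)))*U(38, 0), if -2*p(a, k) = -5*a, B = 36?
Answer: 671524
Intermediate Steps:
p(a, k) = 5*a/2 (p(a, k) = -(-5)*a/2 = 5*a/2)
U(s, T) = -29 - 21*s + 36*T (U(s, T) = (-21*s + 36*T) - 29 = -29 - 21*s + 36*T)
(-849 + O(p(-5, 5)))*U(38, 0) = (-849 + 37)*(-29 - 21*38 + 36*0) = -812*(-29 - 798 + 0) = -812*(-827) = 671524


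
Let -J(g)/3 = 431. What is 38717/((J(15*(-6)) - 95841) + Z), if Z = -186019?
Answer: -38717/283153 ≈ -0.13674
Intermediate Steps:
J(g) = -1293 (J(g) = -3*431 = -1293)
38717/((J(15*(-6)) - 95841) + Z) = 38717/((-1293 - 95841) - 186019) = 38717/(-97134 - 186019) = 38717/(-283153) = 38717*(-1/283153) = -38717/283153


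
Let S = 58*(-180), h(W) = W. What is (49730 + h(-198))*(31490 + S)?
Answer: 1042648600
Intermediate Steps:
S = -10440
(49730 + h(-198))*(31490 + S) = (49730 - 198)*(31490 - 10440) = 49532*21050 = 1042648600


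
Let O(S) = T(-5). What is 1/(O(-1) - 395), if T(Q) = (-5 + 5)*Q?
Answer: -1/395 ≈ -0.0025316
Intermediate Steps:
T(Q) = 0 (T(Q) = 0*Q = 0)
O(S) = 0
1/(O(-1) - 395) = 1/(0 - 395) = 1/(-395) = -1/395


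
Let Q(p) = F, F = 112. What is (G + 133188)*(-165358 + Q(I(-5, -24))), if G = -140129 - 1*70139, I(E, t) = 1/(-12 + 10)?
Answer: 12737161680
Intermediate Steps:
I(E, t) = -½ (I(E, t) = 1/(-2) = -½)
Q(p) = 112
G = -210268 (G = -140129 - 70139 = -210268)
(G + 133188)*(-165358 + Q(I(-5, -24))) = (-210268 + 133188)*(-165358 + 112) = -77080*(-165246) = 12737161680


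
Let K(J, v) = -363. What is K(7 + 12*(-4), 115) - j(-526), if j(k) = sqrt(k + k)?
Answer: -363 - 2*I*sqrt(263) ≈ -363.0 - 32.435*I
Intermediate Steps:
j(k) = sqrt(2)*sqrt(k) (j(k) = sqrt(2*k) = sqrt(2)*sqrt(k))
K(7 + 12*(-4), 115) - j(-526) = -363 - sqrt(2)*sqrt(-526) = -363 - sqrt(2)*I*sqrt(526) = -363 - 2*I*sqrt(263)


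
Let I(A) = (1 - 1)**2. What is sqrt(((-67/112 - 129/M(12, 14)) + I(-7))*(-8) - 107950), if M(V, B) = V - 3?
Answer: I*sqrt(190213086)/42 ≈ 328.38*I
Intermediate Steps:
I(A) = 0 (I(A) = 0**2 = 0)
M(V, B) = -3 + V
sqrt(((-67/112 - 129/M(12, 14)) + I(-7))*(-8) - 107950) = sqrt(((-67/112 - 129/(-3 + 12)) + 0)*(-8) - 107950) = sqrt(((-67*1/112 - 129/9) + 0)*(-8) - 107950) = sqrt(((-67/112 - 129*1/9) + 0)*(-8) - 107950) = sqrt(((-67/112 - 43/3) + 0)*(-8) - 107950) = sqrt((-5017/336 + 0)*(-8) - 107950) = sqrt(-5017/336*(-8) - 107950) = sqrt(5017/42 - 107950) = sqrt(-4528883/42) = I*sqrt(190213086)/42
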